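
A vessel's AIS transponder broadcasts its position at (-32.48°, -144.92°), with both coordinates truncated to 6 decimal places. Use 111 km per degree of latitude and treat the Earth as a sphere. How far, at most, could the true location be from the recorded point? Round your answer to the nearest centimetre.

15 centimetres

Truncating at 6 decimal places can drop up to a full unit in the last place, so each coordinate may be off by as much as 1e-06°.
Latitude error → 1e-06 × 111000 = 0.111 m along the meridian.
East–west component at 32.48°: 1e-06° × 111000 × cos 32.48° ≈ 1e-06 × 93637.3 ≈ 0.0936373 m.
Combining orthogonally: (0.111² + 0.0936373²)^½ ≈ 0.14522 m.
That is 0.14522 m = 14.522 cm.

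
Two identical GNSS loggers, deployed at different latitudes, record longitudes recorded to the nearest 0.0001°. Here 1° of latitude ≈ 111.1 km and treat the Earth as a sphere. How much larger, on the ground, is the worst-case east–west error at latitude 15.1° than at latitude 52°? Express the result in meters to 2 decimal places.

Rounding to 4 decimal places leaves the longitude within ±5e-05° of the true value.
At 15.1°: 5e-05° × 111100 × cos 15.1° = 5e-05 × 111100 × 0.9655 ≈ 5.3632 m.
At 52°: 5e-05° × 111100 × cos 52° = 5e-05 × 111100 × 0.6157 ≈ 3.42 m.
So the lower-latitude error exceeds the higher by 5.3632 − 3.42 = 1.9432 m.

1.94 meters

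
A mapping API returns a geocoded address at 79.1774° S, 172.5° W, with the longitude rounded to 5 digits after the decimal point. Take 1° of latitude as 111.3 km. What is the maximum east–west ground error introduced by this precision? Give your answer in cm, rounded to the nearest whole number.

Rounding to 5 decimal places leaves the longitude within ±5e-06° of the true value.
Parallels shrink by cos φ, so at 79.1774° a degree of longitude is 111300 × 0.1878 ≈ 20898.7 m.
Maximum E–W displacement: 5e-06 × 20898.7 = 0.104493 m.
That is 0.104493 m = 10.449 cm.

10 cm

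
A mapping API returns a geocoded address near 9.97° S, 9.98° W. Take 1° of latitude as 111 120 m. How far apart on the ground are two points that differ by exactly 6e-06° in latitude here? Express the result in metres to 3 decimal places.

0.667 metres

6e-06° × 111120 m/° = 0.66672 m.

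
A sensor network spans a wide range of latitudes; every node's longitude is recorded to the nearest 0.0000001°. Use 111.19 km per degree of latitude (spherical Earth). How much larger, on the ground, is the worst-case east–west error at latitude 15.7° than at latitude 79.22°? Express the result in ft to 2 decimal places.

0.01 ft

Rounding to 7 decimal places leaves the longitude within ±5e-08° of the true value.
Error at 15.7° = 5e-08° × 111190 × cos 15.7° ≈ 0.0055595 × 0.9627 = 0.0053521 m.
At 79.22°: 5e-08° × 111190 × cos 79.22° = 5e-08 × 111190 × 0.1870 ≈ 0.0010398 m.
So the lower-latitude error exceeds the higher by 0.0053521 − 0.0010398 = 0.0043122 m.
Converting: 0.00431224 m × 3.2808 ft/m ≈ 0.014148 ft.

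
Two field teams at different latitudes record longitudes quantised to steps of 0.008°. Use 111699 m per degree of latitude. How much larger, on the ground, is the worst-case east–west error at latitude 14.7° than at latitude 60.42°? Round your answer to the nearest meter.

With a 0.008° grid the true value lies within half a step, ±0.008°/2 = ±0.004°, of the stored one.
At 14.7°: 0.004° × 111699 × cos 14.7° = 0.004 × 111699 × 0.9673 ≈ 432.17 m.
At 60.42°: 0.004° × 111699 × cos 60.42° = 0.004 × 111699 × 0.4936 ≈ 220.56 m.
So the lower-latitude error exceeds the higher by 432.17 − 220.56 = 211.62 m.

212 meters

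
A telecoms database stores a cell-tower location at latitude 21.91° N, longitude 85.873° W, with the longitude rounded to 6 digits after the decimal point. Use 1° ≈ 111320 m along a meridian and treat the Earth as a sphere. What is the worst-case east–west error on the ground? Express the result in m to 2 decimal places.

0.05 m

Rounding to 6 decimal places leaves the longitude within ±5e-07° of the true value.
At latitude 21.91° a degree of longitude spans 111320 m × cos 21.91° = 111320 × 0.9278 ≈ 103279 m.
So at most 5e-07° × 103279 ≈ 0.0516397 m east–west.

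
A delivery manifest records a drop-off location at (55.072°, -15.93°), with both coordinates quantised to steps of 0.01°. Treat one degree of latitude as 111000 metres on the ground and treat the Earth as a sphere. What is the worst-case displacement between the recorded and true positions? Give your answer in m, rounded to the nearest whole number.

With a 0.01° grid the true value lies within half a step, ±0.01°/2 = ±0.005°, of the stored one.
North–south component: 0.005° × 111000 = 555 m.
Longitude error → 0.005 × 111000 × cos 55.072° = 0.005 × 111000 × 0.5725 ≈ 317.763 m.
Combining orthogonally: (555² + 317.763²)^½ ≈ 639.53 m.

640 m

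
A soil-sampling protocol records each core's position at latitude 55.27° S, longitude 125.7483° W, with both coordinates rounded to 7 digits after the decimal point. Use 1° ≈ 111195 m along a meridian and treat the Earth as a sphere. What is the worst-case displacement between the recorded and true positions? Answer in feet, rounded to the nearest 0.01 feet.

Rounding to 7 decimal places leaves each coordinate within ±5e-08° of the true value.
North–south component: 5e-08° × 111195 = 0.00555975 m.
Longitude error → 5e-08 × 111195 × cos 55.27° = 5e-08 × 111195 × 0.5697 ≈ 0.00316744 m.
Combining orthogonally: (0.00555975² + 0.00316744²)^½ ≈ 0.00639871 m.
Converting: 0.00639871 m × 3.2808 ft/m ≈ 0.020993 ft.

0.02 feet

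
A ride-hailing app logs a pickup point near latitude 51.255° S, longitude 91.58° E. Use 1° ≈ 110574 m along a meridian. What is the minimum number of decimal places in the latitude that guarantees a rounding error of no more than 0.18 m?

One degree of latitude covers 110574 m.
N decimal places → at most half a unit in the last place, 0.5 × 10⁻ᴺ° = 110574/2 × 10⁻ᴺ m.
Need 0.5 × 110574 × 10⁻ᴺ ≤ 0.18 → 10⁻ᴺ ≤ 3.256e-06, so N ≥ 5.49.
At 5 places the error can reach 0.553 m, but 6 places keeps it to 0.0553 m.

6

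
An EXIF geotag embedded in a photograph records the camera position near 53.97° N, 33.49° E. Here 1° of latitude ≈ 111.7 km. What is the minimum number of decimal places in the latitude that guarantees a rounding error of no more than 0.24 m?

6 decimal places

One degree of latitude covers 111700 m.
N decimal places → at most half a unit in the last place, 0.5 × 10⁻ᴺ° = 111700/2 × 10⁻ᴺ m.
Setting 55850 × 10⁻ᴺ ≤ 0.24 gives 10ᴺ ≥ 2.327e+05, i.e. N ≥ 5.37.
N = 5 would give 0.558 m (too coarse); N = 6 gives 0.0558 m ≤ 0.24 m.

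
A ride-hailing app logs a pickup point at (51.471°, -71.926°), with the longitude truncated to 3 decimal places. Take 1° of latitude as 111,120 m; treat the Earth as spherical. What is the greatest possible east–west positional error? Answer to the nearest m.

Truncating at 3 decimal places can drop up to a full unit in the last place, so the longitude may be off by as much as 0.001°.
At latitude 51.471° a degree of longitude spans 111120 m × cos 51.471° = 111120 × 0.6229 ≈ 69217.8 m.
East–west error: 0.001° × 69217.8 m/° ≈ 69.2178 m.

69 m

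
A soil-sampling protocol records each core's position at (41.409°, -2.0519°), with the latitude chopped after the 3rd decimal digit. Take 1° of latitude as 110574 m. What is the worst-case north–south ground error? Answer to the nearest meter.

111 meters

Truncating at 3 decimal places can drop up to a full unit in the last place, so the latitude may be off by as much as 0.001°.
North–south distance: 0.001° × 110574 m/° = 110.574 m.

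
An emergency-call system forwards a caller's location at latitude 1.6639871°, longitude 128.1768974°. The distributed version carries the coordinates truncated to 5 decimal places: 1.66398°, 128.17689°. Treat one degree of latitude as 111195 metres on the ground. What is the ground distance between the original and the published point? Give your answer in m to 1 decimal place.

The latitude changed by +0.0000071° and the longitude by +0.0000074°.
North–south shift: 0.0000071 × 111195 = 0.789484 m.
E–W at 1.66398°: 0.0000074° × 111195 × cos 1.66398° = 0.0000074 × 111195 × 0.9996 ≈ 0.822496 m.
Combined displacement = (0.789484² + 0.822496²)^½ ≈ 1.14008 m.

1.1 m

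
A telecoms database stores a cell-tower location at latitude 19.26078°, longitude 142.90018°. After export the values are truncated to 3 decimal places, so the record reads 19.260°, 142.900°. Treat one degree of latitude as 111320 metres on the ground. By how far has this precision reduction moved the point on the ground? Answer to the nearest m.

89 m

Δlat = 19.26078 − 19.260 = +0.00078°; Δlon = 142.90018 − 142.900 = +0.00018°.
North–south shift: 0.00078 × 111320 = 86.8296 m.
E–W at 19.26°: 0.00018° × 111320 × cos 19.26° = 0.00018 × 111320 × 0.9440 ≈ 18.9161 m.
Distance: √(86.8296² + 18.9161²) ≈ 88.8662 m.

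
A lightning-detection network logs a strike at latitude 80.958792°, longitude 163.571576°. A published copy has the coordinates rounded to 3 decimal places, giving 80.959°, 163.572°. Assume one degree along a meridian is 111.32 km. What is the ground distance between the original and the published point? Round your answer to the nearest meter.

The latitude changed by -0.000208° and the longitude by -0.000424°.
North–south shift: -0.000208 × 111320 = -23.1546 m.
E–W at 80.959°: -0.000424° × 111320 × cos 80.959° = -0.000424 × 111320 × 0.1571 ≈ -7.41701 m.
Combined displacement = (23.1546² + 7.41701²)^½ ≈ 24.3135 m.

24 meters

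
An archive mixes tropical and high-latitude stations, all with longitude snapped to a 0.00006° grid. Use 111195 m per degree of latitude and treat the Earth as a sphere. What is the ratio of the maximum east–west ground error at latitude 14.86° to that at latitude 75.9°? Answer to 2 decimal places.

3.97

With a 0.00006° grid the true value lies within half a step, ±0.00006°/2 = ±3e-05°, of the stored one.
At 14.86°: 3e-05° × 111195 × cos 14.86° = 3e-05 × 111195 × 0.9666 ≈ 3.2243 m.
Error at 75.9° = 3e-05° × 111195 × cos 75.9° ≈ 3.3359 × 0.2436 = 0.81266 m.
Ratio: 3.2243 / 0.81266 = cos 14.86° / cos 75.9° ≈ 3.9676.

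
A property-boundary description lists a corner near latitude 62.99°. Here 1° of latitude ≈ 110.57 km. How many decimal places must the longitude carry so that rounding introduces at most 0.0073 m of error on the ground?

7 decimal places

At 62.99° one degree of longitude covers 110570 × cos 62.99° ≈ 110570 × 0.4541 ≈ 50214.9 m.
Rounding to N decimal places gives at most 0.5 × 10⁻ᴺ degrees of error, i.e. 0.5 × 10⁻ᴺ × 50214.9 m.
Need 0.5 × 50214.9 × 10⁻ᴺ ≤ 0.0073 → 10⁻ᴺ ≤ 2.908e-07, so N ≥ 6.54.
So 7 decimal places suffice (0.00251 m); 6 would allow up to 0.0251 m.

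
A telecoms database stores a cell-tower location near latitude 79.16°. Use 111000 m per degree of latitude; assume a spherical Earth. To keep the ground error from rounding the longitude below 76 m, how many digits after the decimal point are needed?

At 79.16° one degree of longitude covers 111000 × cos 79.16° ≈ 111000 × 0.1881 ≈ 20875.4 m.
N decimal places → at most half a unit in the last place, 0.5 × 10⁻ᴺ° = 20875.4/2 × 10⁻ᴺ m.
Need 0.5 × 20875.4 × 10⁻ᴺ ≤ 76 → 10⁻ᴺ ≤ 7.281e-03, so N ≥ 2.14.
N = 2 would give 104 m (too coarse); N = 3 gives 10.4 m ≤ 76 m.

3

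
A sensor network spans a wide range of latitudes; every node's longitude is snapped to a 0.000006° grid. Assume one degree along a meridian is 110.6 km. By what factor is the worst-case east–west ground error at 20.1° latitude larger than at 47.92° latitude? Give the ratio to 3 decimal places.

With a 0.000006° grid the true value lies within half a step, ±0.000006°/2 = ±3e-06°, of the stored one.
Error at 20.1° = 3e-06° × 110600 × cos 20.1° ≈ 0.3318 × 0.9391 = 0.31159 m.
At 47.92°: 3e-06° × 110600 × cos 47.92° = 3e-06 × 110600 × 0.6702 ≈ 0.22236 m.
The ratio reduces to cos 20.1° / cos 47.92° = 0.9391/0.6702 ≈ 1.4013.

1.401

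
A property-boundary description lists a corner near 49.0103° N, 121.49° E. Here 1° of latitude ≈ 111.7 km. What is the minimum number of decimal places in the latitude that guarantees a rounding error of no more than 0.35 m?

One degree of latitude covers 111700 m.
With N decimal places the half-ulp bound is 0.5·10⁻ᴺ°, or 0.5·10⁻ᴺ × 111700 m on the ground.
Need 0.5 × 111700 × 10⁻ᴺ ≤ 0.35 → 10⁻ᴺ ≤ 6.267e-06, so N ≥ 5.20.
N = 5 would give 0.558 m (too coarse); N = 6 gives 0.0558 m ≤ 0.35 m.

6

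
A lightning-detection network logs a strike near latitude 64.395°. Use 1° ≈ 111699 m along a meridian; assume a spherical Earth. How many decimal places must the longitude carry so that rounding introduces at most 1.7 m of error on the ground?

At 64.395° one degree of longitude covers 111699 × cos 64.395° ≈ 111699 × 0.4322 ≈ 48272.3 m.
Rounding to N decimal places gives at most 0.5 × 10⁻ᴺ degrees of error, i.e. 0.5 × 10⁻ᴺ × 48272.3 m.
Need 0.5 × 48272.3 × 10⁻ᴺ ≤ 1.7 → 10⁻ᴺ ≤ 7.043e-05, so N ≥ 4.15.
N = 4 would give 2.41 m (too coarse); N = 5 gives 0.241 m ≤ 1.7 m.

5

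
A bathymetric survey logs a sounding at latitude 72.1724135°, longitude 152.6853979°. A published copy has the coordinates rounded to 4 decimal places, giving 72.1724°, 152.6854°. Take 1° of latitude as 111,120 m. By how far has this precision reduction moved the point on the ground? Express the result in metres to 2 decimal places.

1.50 metres

Δlat = 72.1724135 − 72.1724 = +0.0000135°; Δlon = 152.6853979 − 152.6854 = -0.0000021°.
N–S: 0.0000135° × 111120 m/° = 1.50012 m.
East–west at this latitude: -0.0000021° × 111120 × cos 72.1724° ≈ -0.0000021 × 34019.8 = -0.0714416 m.
Hypotenuse of the two orthogonal shifts: √(1.50012² + 0.0714416²) = 1.50182 m.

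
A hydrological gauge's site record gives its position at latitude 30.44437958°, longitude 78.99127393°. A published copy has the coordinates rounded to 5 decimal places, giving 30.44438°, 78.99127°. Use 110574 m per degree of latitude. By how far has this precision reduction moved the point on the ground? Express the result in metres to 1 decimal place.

Δlat = 30.44437958 − 30.44438 = -0.00000042°; Δlon = 78.99127393 − 78.99127 = +0.00000393°.
North–south shift: -0.00000042 × 110574 = -0.0464411 m.
East–west at this latitude: 0.00000393° × 110574 × cos 30.4444° ≈ 0.00000393 × 95328.2 = 0.37464 m.
Distance: √(0.0464411² + 0.37464²) ≈ 0.377507 m.

0.4 metres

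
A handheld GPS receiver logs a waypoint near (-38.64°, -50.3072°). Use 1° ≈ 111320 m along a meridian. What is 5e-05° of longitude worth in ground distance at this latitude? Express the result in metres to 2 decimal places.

4.35 metres

5e-05° of longitude at 38.64° is 5e-05 × 111320 × cos 38.64° ≈ 5e-05 × 86950.4 = 4.34752 m.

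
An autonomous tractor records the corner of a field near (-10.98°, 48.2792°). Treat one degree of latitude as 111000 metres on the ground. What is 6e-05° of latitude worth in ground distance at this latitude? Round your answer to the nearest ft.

6e-05° × 111000 m/° = 6.66 m.
Converting: 6.66 m × 3.2808 ft/m ≈ 21.85 ft.

22 ft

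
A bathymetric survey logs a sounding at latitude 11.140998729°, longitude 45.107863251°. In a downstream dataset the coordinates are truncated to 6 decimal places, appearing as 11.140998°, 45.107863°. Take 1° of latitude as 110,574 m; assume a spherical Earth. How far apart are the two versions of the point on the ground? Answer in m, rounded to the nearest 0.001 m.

0.085 m

Δlat = 11.140998729 − 11.140998 = +0.000000729°; Δlon = 45.107863251 − 45.107863 = +0.000000251°.
North–south shift: 0.000000729 × 110574 = 0.0806084 m.
East–west at this latitude: 0.000000251° × 110574 × cos 11.141° ≈ 0.000000251 × 108490 = 0.027231 m.
Combined displacement = (0.0806084² + 0.027231²)^½ ≈ 0.0850838 m.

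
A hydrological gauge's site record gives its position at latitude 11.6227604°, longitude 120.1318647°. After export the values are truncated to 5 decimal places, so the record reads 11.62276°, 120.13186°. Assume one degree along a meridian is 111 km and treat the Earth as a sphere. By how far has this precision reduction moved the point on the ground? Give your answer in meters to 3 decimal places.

Δlat = 11.6227604 − 11.62276 = +0.0000004°; Δlon = 120.1318647 − 120.13186 = +0.0000047°.
N–S: 0.0000004° × 111000 m/° = 0.0444 m.
East–west at this latitude: 0.0000047° × 111000 × cos 11.6228° ≈ 0.0000047 × 108724 = 0.511003 m.
Combined displacement = (0.0444² + 0.511003²)^½ ≈ 0.512928 m.

0.513 meters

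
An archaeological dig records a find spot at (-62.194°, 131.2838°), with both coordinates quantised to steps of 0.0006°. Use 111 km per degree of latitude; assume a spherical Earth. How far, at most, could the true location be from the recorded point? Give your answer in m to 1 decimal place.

With a 0.0006° grid the true value lies within half a step, ±0.0006°/2 = ±0.0003°, of the stored one.
N–S: 0.0003° × 111000 m/° = 33.3 m.
East–west component at 62.194°: 0.0003° × 111000 × cos 62.194° ≈ 0.0003 × 51779.2 ≈ 15.5338 m.
Worst case both components are at the extreme and orthogonal: √(33.3² + 15.5338²) ≈ 36.7449 m.

36.7 m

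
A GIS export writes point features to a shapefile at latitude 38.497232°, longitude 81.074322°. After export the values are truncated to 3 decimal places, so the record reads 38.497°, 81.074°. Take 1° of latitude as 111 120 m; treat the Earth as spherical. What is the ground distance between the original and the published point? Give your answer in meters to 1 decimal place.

38.1 meters

Δlat = 38.497232 − 38.497 = +0.000232°; Δlon = 81.074322 − 81.074 = +0.000322°.
North–south shift: 0.000232 × 111120 = 25.7798 m.
E–W at 38.497°: 0.000322° × 111120 × cos 38.497° = 0.000322 × 111120 × 0.7826 ≈ 28.0034 m.
Combined displacement = (25.7798² + 28.0034²)^½ ≈ 38.063 m.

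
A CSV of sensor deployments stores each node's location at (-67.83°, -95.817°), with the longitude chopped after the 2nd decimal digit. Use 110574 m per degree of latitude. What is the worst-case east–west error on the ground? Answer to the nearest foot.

1369 feet

Truncating at 2 decimal places can drop up to a full unit in the last place, so the longitude may be off by as much as 0.01°.
Parallels shrink by cos φ, so at 67.83° a degree of longitude is 110574 × 0.3774 ≈ 41725.8 m.
Maximum E–W displacement: 0.01 × 41725.8 = 417.258 m.
Converting: 417.258 m × 3.2808 ft/m ≈ 1369 ft.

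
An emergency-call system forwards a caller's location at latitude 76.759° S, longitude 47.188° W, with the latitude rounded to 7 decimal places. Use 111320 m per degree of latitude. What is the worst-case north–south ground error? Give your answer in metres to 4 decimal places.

Rounding to 7 decimal places leaves the latitude within ±5e-08° of the true value.
North–south distance: 5e-08° × 111320 m/° = 0.005566 m.

0.0056 metres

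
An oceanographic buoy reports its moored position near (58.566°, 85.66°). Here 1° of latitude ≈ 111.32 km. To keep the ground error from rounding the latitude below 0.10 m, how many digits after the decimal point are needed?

One degree of latitude covers 111320 m.
N decimal places → at most half a unit in the last place, 0.5 × 10⁻ᴺ° = 111320/2 × 10⁻ᴺ m.
Need 0.5 × 111320 × 10⁻ᴺ ≤ 0.10 → 10⁻ᴺ ≤ 1.797e-06, so N ≥ 5.75.
N = 5 would give 0.557 m (too coarse); N = 6 gives 0.0557 m ≤ 0.10 m.

6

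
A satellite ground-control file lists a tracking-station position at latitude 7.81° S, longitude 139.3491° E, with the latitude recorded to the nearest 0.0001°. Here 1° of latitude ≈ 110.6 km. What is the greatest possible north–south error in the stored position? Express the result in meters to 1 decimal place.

5.5 meters

Rounding to 4 decimal places leaves the latitude within ±5e-05° of the true value.
Along the meridian that is 5e-05° × 110600 m/° = 5.53 m.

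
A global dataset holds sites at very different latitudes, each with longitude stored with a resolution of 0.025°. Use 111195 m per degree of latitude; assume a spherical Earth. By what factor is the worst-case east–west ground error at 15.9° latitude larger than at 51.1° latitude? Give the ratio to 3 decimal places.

1.532

With a 0.025° grid the true value lies within half a step, ±0.025°/2 = ±0.0125°, of the stored one.
At 15.9°: 0.0125° × 111195 × cos 15.9° = 0.0125 × 111195 × 0.9617 ≈ 1336.8 m.
At 51.1°: 0.0125° × 111195 × cos 51.1° = 0.0125 × 111195 × 0.6280 ≈ 872.83 m.
Ratio: 1336.8 / 872.83 = cos 15.9° / cos 51.1° ≈ 1.5315.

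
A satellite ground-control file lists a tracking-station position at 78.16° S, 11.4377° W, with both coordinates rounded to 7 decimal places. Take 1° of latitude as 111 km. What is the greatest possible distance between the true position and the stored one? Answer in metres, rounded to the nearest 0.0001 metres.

Rounding to 7 decimal places leaves each coordinate within ±5e-08° of the true value.
Latitude error → 5e-08 × 111000 = 0.00555 m along the meridian.
East–west component at 78.16°: 5e-08° × 111000 × cos 78.16° ≈ 5e-08 × 22774.9 ≈ 0.00113875 m.
Worst case both components are at the extreme and orthogonal: √(0.00555² + 0.00113875²) ≈ 0.00566562 m.

0.0057 metres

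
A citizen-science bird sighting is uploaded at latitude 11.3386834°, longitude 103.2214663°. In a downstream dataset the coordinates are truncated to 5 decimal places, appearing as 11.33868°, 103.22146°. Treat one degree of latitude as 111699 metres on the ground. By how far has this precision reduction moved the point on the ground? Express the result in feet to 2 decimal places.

2.58 feet

Δlat = 11.3386834 − 11.33868 = +0.0000034°; Δlon = 103.2214663 − 103.22146 = +0.0000063°.
North–south shift: 0.0000034 × 111699 = 0.379777 m.
East–west at this latitude: 0.0000063° × 111699 × cos 11.3387° ≈ 0.0000063 × 109519 = 0.689969 m.
Distance: √(0.379777² + 0.689969²) ≈ 0.787583 m.
Converting: 0.787583 m × 3.2808 ft/m ≈ 2.5839 ft.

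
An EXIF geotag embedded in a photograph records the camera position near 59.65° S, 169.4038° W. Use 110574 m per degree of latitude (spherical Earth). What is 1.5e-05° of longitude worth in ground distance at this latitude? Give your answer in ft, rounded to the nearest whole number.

3 ft

At 59.65° a degree of longitude is 110574 × cos 59.65° ≈ 55870.9 m, so 1.5e-05° corresponds to 0.838064 m.
Converting: 0.838064 m × 3.2808 ft/m ≈ 2.7496 ft.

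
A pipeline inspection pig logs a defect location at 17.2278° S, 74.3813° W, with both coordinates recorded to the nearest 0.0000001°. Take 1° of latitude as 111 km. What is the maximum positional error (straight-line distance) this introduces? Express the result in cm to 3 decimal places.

Rounding to 7 decimal places leaves each coordinate within ±5e-08° of the true value.
Latitude error → 5e-08 × 111000 = 0.00555 m along the meridian.
E–W at 17.2278°: 5e-08° × 111000 × cos 17.2278° = 5e-08 × 111000 × 0.9551 ≈ 0.005301 m.
The two errors are perpendicular, so the maximum displacement is √(0.00555² + 0.005301²) ≈ 0.00767483 m.
That is 0.00767483 m = 0.76748 cm.

0.767 cm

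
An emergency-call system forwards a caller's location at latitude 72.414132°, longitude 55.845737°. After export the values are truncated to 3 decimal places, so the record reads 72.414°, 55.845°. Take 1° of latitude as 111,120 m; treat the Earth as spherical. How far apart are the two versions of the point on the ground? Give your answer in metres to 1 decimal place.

28.8 metres

Δlat = 72.414132 − 72.414 = +0.000132°; Δlon = 55.845737 − 55.845 = +0.000737°.
North–south shift: 0.000132 × 111120 = 14.6678 m.
East–west at this latitude: 0.000737° × 111120 × cos 72.414° ≈ 0.000737 × 33573.5 = 24.7436 m.
Combined displacement = (14.6678² + 24.7436²)^½ ≈ 28.7644 m.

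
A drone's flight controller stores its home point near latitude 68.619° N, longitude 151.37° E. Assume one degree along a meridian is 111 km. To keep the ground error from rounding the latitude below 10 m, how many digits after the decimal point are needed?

4 decimal places

One degree of latitude covers 111000 m.
Rounding to N decimal places gives at most 0.5 × 10⁻ᴺ degrees of error, i.e. 0.5 × 10⁻ᴺ × 111000 m.
Setting 55500 × 10⁻ᴺ ≤ 10 gives 10ᴺ ≥ 5550, i.e. N ≥ 3.74.
So 4 decimal places suffice (5.55 m); 3 would allow up to 55.5 m.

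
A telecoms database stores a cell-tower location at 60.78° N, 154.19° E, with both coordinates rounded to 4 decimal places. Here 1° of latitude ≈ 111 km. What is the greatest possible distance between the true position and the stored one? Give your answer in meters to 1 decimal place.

Rounding to 4 decimal places leaves each coordinate within ±5e-05° of the true value.
Latitude error → 5e-05 × 111000 = 5.55 m along the meridian.
E–W at 60.78°: 5e-05° × 111000 × cos 60.78° = 5e-05 × 111000 × 0.4882 ≈ 2.70931 m.
The two errors are perpendicular, so the maximum displacement is √(5.55² + 2.70931²) ≈ 6.17599 m.

6.2 meters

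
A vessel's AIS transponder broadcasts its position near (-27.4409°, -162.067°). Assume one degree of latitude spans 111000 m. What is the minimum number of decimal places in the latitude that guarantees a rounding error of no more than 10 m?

4 decimal places

One degree of latitude covers 111000 m.
With N decimal places the half-ulp bound is 0.5·10⁻ᴺ°, or 0.5·10⁻ᴺ × 111000 m on the ground.
Setting 55500 × 10⁻ᴺ ≤ 10 gives 10ᴺ ≥ 5550, i.e. N ≥ 3.74.
At 3 places the error can reach 55.5 m, but 4 places keeps it to 5.55 m.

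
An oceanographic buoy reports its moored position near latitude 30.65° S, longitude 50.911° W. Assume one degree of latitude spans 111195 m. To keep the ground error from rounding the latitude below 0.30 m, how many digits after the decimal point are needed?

One degree of latitude covers 111195 m.
With N decimal places the half-ulp bound is 0.5·10⁻ᴺ°, or 0.5·10⁻ᴺ × 111195 m on the ground.
Need 0.5 × 111195 × 10⁻ᴺ ≤ 0.30 → 10⁻ᴺ ≤ 5.396e-06, so N ≥ 5.27.
So 6 decimal places suffice (0.0556 m); 5 would allow up to 0.556 m.

6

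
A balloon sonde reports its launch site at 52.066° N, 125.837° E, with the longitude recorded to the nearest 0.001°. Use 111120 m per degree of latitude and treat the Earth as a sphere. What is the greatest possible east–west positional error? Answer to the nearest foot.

112 feet

Rounding to 3 decimal places leaves the longitude within ±0.0005° of the true value.
At latitude 52.066° a degree of longitude spans 111120 m × cos 52.066° = 111120 × 0.6148 ≈ 68311.4 m.
Maximum E–W displacement: 0.0005 × 68311.4 = 34.1557 m.
Converting: 34.1557 m × 3.2808 ft/m ≈ 112.06 ft.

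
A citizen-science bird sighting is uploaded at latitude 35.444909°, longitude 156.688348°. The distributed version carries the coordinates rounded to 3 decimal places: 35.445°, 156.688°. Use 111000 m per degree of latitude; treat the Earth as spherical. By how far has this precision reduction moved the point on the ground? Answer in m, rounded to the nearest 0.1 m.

The latitude changed by -0.000091° and the longitude by +0.000348°.
N–S: -0.000091° × 111000 m/° = -10.101 m.
E–W at 35.445°: 0.000348° × 111000 × cos 35.445° = 0.000348 × 111000 × 0.8147 ≈ 31.4692 m.
Distance: √(10.101² + 31.4692²) ≈ 33.0506 m.

33.1 m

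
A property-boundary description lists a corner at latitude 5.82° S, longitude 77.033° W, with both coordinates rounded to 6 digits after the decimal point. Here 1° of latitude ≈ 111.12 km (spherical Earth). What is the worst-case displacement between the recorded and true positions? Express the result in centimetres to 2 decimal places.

7.84 centimetres

Rounding to 6 decimal places leaves each coordinate within ±5e-07° of the true value.
North–south component: 5e-07° × 111120 = 0.05556 m.
East–west component at 5.82°: 5e-07° × 111120 × cos 5.82° ≈ 5e-07 × 110547 ≈ 0.0552736 m.
The two errors are perpendicular, so the maximum displacement is √(0.05556² + 0.0552736²) ≈ 0.0783715 m.
That is 0.0783715 m = 7.8371 cm.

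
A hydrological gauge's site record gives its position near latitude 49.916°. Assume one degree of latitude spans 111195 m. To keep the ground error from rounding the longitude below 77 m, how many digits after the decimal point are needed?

3 decimal places

At 49.916° one degree of longitude covers 111195 × cos 49.916° ≈ 111195 × 0.6439 ≈ 71599.6 m.
N decimal places → at most half a unit in the last place, 0.5 × 10⁻ᴺ° = 71599.6/2 × 10⁻ᴺ m.
Setting 35799.8 × 10⁻ᴺ ≤ 77 gives 10ᴺ ≥ 464.9, i.e. N ≥ 2.67.
N = 2 would give 358 m (too coarse); N = 3 gives 35.8 m ≤ 77 m.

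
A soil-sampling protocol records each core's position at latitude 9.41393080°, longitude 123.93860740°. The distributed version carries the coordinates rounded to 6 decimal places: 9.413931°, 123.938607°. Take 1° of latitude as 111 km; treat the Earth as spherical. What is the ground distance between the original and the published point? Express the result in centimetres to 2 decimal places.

Δlat = 9.41393080 − 9.413931 = -0.00000020°; Δlon = 123.93860740 − 123.938607 = +0.00000040°.
North–south shift: -0.00000020 × 111000 = -0.0222 m.
East–west at this latitude: 0.00000040° × 111000 × cos 9.41393° ≈ 0.00000040 × 109505 = 0.043802 m.
Distance: √(0.0222² + 0.043802²) ≈ 0.0491066 m.
That is 0.0491066 m = 4.9107 cm.

4.91 centimetres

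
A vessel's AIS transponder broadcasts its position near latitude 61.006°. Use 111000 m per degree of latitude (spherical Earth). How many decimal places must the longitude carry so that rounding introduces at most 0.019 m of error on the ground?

7 decimal places

At 61.006° one degree of longitude covers 111000 × cos 61.006° ≈ 111000 × 0.4847 ≈ 53803.7 m.
N decimal places → at most half a unit in the last place, 0.5 × 10⁻ᴺ° = 53803.7/2 × 10⁻ᴺ m.
Setting 26901.9 × 10⁻ᴺ ≤ 0.019 gives 10ᴺ ≥ 1.416e+06, i.e. N ≥ 6.15.
N = 6 would give 0.0269 m (too coarse); N = 7 gives 0.00269 m ≤ 0.019 m.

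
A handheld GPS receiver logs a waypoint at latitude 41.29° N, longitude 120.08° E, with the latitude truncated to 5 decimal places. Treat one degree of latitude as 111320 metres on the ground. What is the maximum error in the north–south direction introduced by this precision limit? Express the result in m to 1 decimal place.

Truncating at 5 decimal places can drop up to a full unit in the last place, so the latitude may be off by as much as 1e-05°.
Along the meridian that is 1e-05° × 111320 m/° = 1.1132 m.

1.1 m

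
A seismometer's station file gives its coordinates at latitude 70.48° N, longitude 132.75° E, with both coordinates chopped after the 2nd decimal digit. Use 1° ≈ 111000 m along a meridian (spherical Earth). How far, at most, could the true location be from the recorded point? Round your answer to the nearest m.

Truncating at 2 decimal places can drop up to a full unit in the last place, so each coordinate may be off by as much as 0.01°.
Latitude error → 0.01 × 111000 = 1110 m along the meridian.
Longitude error → 0.01 × 111000 × cos 70.48° = 0.01 × 111000 × 0.3341 ≈ 370.891 m.
The two errors are perpendicular, so the maximum displacement is √(1110² + 370.891²) ≈ 1170.32 m.

1170 m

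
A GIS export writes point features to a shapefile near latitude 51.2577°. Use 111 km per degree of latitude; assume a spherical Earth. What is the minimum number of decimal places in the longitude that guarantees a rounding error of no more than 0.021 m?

At 51.2577° one degree of longitude covers 111000 × cos 51.2577° ≈ 111000 × 0.6258 ≈ 69465.9 m.
N decimal places → at most half a unit in the last place, 0.5 × 10⁻ᴺ° = 69465.9/2 × 10⁻ᴺ m.
Need 0.5 × 69465.9 × 10⁻ᴺ ≤ 0.021 → 10⁻ᴺ ≤ 6.046e-07, so N ≥ 6.22.
So 7 decimal places suffice (0.00347 m); 6 would allow up to 0.0347 m.

7 decimal places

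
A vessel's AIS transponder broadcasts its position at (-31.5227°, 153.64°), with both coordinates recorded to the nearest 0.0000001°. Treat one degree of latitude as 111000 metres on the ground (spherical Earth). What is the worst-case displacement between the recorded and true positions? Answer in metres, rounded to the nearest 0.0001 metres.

Rounding to 7 decimal places leaves each coordinate within ±5e-08° of the true value.
North–south component: 5e-08° × 111000 = 0.00555 m.
East–west component at 31.5227°: 5e-08° × 111000 × cos 31.5227° ≈ 5e-08 × 94620.1 ≈ 0.004731 m.
Worst case both components are at the extreme and orthogonal: √(0.00555² + 0.004731²) ≈ 0.0072928 m.

0.0073 metres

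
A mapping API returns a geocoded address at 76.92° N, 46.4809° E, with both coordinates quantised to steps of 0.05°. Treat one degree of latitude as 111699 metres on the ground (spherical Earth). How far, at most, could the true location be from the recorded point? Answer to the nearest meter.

2863 meters

With a 0.05° grid the true value lies within half a step, ±0.05°/2 = ±0.025°, of the stored one.
Latitude error → 0.025 × 111699 = 2792.48 m along the meridian.
East–west component at 76.92°: 0.025° × 111699 × cos 76.92° ≈ 0.025 × 25278.7 ≈ 631.969 m.
Worst case both components are at the extreme and orthogonal: √(2792.48² + 631.969²) ≈ 2863.09 m.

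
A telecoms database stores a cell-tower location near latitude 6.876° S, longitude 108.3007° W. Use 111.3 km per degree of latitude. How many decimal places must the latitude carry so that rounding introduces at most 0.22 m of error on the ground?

6 decimal places

One degree of latitude covers 111300 m.
With N decimal places the half-ulp bound is 0.5·10⁻ᴺ°, or 0.5·10⁻ᴺ × 111300 m on the ground.
Need 0.5 × 111300 × 10⁻ᴺ ≤ 0.22 → 10⁻ᴺ ≤ 3.953e-06, so N ≥ 5.40.
So 6 decimal places suffice (0.0556 m); 5 would allow up to 0.556 m.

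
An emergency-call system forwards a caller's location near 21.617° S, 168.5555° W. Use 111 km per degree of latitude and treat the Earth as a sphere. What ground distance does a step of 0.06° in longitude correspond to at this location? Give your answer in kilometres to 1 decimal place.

6.2 kilometres

One degree of longitude here spans 111000 × cos 21.617° = 111000 × 0.9297 ≈ 103193 m; 0.06° of that is 6191.58 m.
That is 6191.58 m = 6.1916 km.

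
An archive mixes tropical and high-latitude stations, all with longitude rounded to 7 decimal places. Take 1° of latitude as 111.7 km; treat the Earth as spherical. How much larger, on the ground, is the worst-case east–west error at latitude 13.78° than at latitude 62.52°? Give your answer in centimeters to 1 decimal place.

Rounding to 7 decimal places leaves the longitude within ±5e-08° of the true value.
At 13.78°: 5e-08° × 111700 × cos 13.78° = 5e-08 × 111700 × 0.9712 ≈ 0.0054242 m.
Error at 62.52° = 5e-08° × 111700 × cos 62.52° ≈ 0.005585 × 0.4614 = 0.0025771 m.
Difference: 0.0054242 − 0.0025771 = 0.0028471 m.
That is 0.00284711 m = 0.28471 cm.

0.3 centimeters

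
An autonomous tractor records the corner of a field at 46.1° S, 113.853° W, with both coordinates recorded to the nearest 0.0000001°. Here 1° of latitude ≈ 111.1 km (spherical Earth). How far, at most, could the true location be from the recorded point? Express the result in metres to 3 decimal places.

Rounding to 7 decimal places leaves each coordinate within ±5e-08° of the true value.
N–S: 5e-08° × 111100 m/° = 0.005555 m.
E–W at 46.1°: 5e-08° × 111100 × cos 46.1° = 5e-08 × 111100 × 0.6934 ≈ 0.00385185 m.
The two errors are perpendicular, so the maximum displacement is √(0.005555² + 0.00385185²) ≈ 0.00675979 m.

0.007 metres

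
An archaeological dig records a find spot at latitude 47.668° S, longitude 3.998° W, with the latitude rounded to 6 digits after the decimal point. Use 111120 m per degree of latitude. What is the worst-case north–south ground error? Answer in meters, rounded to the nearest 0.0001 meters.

0.0556 meters

Rounding to 6 decimal places leaves the latitude within ±5e-07° of the true value.
North–south distance: 5e-07° × 111120 m/° = 0.05556 m.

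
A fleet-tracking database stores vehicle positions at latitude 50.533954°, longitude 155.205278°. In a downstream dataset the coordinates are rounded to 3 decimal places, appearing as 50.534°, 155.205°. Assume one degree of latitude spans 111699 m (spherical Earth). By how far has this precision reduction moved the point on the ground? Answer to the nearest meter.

20 meters

The latitude changed by -0.000046° and the longitude by +0.000278°.
N–S: -0.000046° × 111699 m/° = -5.13815 m.
East–west at this latitude: 0.000278° × 111699 × cos 50.534° ≈ 0.000278 × 70998.1 = 19.7375 m.
Combined displacement = (5.13815² + 19.7375²)^½ ≈ 20.3953 m.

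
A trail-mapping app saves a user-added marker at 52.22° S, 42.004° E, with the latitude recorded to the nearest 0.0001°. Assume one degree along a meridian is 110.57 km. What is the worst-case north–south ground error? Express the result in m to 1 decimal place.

Rounding to 4 decimal places leaves the latitude within ±5e-05° of the true value.
North–south distance: 5e-05° × 110570 m/° = 5.5285 m.

5.5 m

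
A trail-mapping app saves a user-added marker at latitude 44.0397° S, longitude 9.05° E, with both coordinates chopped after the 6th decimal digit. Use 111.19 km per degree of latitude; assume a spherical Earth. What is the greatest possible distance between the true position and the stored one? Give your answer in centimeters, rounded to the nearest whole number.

14 centimeters

Truncating at 6 decimal places can drop up to a full unit in the last place, so each coordinate may be off by as much as 1e-06°.
Latitude error → 1e-06 × 111190 = 0.11119 m along the meridian.
E–W at 44.0397°: 1e-06° × 111190 × cos 44.0397° = 1e-06 × 111190 × 0.7189 ≈ 0.0799299 m.
Combining orthogonally: (0.11119² + 0.0799299²)^½ ≈ 0.136938 m.
That is 0.136938 m = 13.694 cm.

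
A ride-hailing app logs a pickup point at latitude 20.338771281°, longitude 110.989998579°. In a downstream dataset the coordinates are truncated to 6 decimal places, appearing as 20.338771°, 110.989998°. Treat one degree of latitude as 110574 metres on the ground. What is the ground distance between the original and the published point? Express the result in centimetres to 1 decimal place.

6.8 centimetres

The latitude changed by +0.000000281° and the longitude by +0.000000579°.
North–south shift: 0.000000281 × 110574 = 0.0310713 m.
E–W at 20.3388°: 0.000000579° × 110574 × cos 20.3388° = 0.000000579 × 110574 × 0.9377 ≈ 0.0600308 m.
Hypotenuse of the two orthogonal shifts: √(0.0310713² + 0.0600308²) = 0.0675953 m.
That is 0.0675953 m = 6.7595 cm.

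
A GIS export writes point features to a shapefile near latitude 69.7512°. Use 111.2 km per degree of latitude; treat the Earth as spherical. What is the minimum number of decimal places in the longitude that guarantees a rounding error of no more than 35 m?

3 decimal places

At 69.7512° one degree of longitude covers 111200 × cos 69.7512° ≈ 111200 × 0.3461 ≈ 38486 m.
With N decimal places the half-ulp bound is 0.5·10⁻ᴺ°, or 0.5·10⁻ᴺ × 38486 m on the ground.
Setting 19243 × 10⁻ᴺ ≤ 35 gives 10ᴺ ≥ 549.8, i.e. N ≥ 2.74.
N = 2 would give 192 m (too coarse); N = 3 gives 19.2 m ≤ 35 m.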